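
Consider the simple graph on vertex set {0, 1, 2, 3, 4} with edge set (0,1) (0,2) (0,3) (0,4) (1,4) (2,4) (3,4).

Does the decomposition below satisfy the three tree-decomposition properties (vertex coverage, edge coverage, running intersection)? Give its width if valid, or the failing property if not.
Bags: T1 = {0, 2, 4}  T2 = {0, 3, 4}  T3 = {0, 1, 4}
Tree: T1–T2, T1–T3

Every vertex of G appears in some bag (union = {0, 1, 2, 3, 4}); every edge is covered by a bag; and for each vertex v the set of bags containing v is connected in the bag tree. The decomposition is therefore valid. The largest bag has 3 vertices, so the width is 2.

Yes; width 2.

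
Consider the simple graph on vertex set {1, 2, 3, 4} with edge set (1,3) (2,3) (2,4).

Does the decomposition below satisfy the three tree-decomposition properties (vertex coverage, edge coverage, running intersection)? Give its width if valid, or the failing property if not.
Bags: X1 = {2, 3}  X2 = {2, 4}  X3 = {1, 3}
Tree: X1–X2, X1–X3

Yes; width 1.

Every vertex of G appears in some bag (union = {1, 2, 3, 4}); every edge is covered by a bag; and for each vertex v the set of bags containing v is connected in the bag tree. The decomposition is therefore valid. The largest bag has 2 vertices, so the width is 1.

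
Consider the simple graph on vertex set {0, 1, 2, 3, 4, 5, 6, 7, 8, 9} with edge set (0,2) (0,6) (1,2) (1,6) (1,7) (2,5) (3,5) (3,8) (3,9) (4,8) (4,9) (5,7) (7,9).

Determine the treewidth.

2

A width-2 tree decomposition is:
Bags: B1 = {3, 4, 8}  B2 = {3, 4, 9}  B3 = {3, 5, 9}  B4 = {5, 7, 9}  B5 = {2, 5, 7}  B6 = {1, 2, 7}  B7 = {0, 1, 2}  B8 = {0, 1, 6}
Tree: B1–B2, B2–B3, B3–B4, B4–B5, B5–B6, B6–B7, B7–B8
Every bag has size at most 3, so the width is 3 − 1 = 2 and tw(G) ≤ 2. Since 8–4–9–3–8 is a cycle in G, G is not acyclic. Forests are exactly the graphs of treewidth ≤ 1, so tw(G) ≥ 2. The upper and lower bounds meet at 2, so that is the treewidth.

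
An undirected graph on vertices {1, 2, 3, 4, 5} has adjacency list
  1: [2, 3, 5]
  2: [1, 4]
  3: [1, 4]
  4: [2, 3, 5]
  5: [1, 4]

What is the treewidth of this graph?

2

A width-2 tree decomposition is:
Bags: B1 = {1, 2, 4}  B2 = {1, 3, 4}  B3 = {1, 4, 5}
Tree: B1–B2, B2–B3
Each bag holds 3 vertices, so the decomposition has width 2, which upper-bounds the treewidth. For the lower bound, G contains the cycle 2–4–3–1–2, so G is not a forest; only forests have treewidth ≤ 1, hence tw(G) ≥ 2. The upper and lower bounds meet at 2, so that is the treewidth.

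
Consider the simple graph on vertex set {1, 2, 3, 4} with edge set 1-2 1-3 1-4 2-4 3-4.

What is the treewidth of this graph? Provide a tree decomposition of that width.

The largest bag has 3 vertices, giving width 2; this decomposition certifies tw(G) ≤ 2. Conversely, {1, 2, 4} is a clique of size 3, and the vertices of any clique must share a bag in every tree decomposition; so some bag has ≥ 3 vertices and tw(G) ≥ 2. Combining the bounds, tw(G) = 2.

Treewidth 2.
One such decomposition:
Bags: B1 = {1, 3, 4}  B2 = {1, 2, 4}
Tree: B1–B2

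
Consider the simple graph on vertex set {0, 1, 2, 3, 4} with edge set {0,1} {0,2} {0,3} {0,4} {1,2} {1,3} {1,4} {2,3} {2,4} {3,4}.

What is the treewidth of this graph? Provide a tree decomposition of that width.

Treewidth 4.
One such decomposition:
Bags: B1 = {0, 1, 2, 3, 4}
Tree: (single bag)

A single bag containing all 5 vertices is trivially a valid decomposition of width 4. For the lower bound, the 5 vertices {0, 1, 2, 3, 4} are pairwise adjacent, and any tree decomposition puts a clique entirely inside one bag — forcing width ≥ 4. Therefore the treewidth is 4.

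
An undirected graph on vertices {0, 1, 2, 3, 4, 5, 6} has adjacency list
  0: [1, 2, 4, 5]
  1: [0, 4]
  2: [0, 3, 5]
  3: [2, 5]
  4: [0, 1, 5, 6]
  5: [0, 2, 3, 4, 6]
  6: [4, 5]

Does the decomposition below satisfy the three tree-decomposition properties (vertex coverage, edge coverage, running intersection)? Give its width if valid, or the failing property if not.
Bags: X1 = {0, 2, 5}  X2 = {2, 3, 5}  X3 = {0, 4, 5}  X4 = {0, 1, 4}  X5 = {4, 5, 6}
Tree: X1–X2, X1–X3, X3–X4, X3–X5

Every vertex of G appears in some bag (union = {0, 1, 2, 3, 4, 5, 6}); every edge is covered by a bag; and for each vertex v the set of bags containing v is connected in the bag tree. The decomposition is therefore valid. The largest bag has 3 vertices, so the width is 2.

Yes; width 2.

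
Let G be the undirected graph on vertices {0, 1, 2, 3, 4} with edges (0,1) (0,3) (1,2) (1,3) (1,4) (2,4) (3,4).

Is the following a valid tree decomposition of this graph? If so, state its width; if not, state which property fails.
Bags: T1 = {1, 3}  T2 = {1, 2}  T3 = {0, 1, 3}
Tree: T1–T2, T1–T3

A tree decomposition must satisfy three properties: every vertex lies in some bag; for every edge, both endpoints lie together in some bag; and for every vertex, the bags containing it form a connected subtree. Here vertex 4 appears in no bag, so the decomposition is invalid.

No — vertex 4 appears in no bag.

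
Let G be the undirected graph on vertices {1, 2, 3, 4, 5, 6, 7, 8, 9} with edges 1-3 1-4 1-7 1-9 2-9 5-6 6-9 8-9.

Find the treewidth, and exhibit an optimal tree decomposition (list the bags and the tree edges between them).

Treewidth 1.
Bags: B1 = {1, 3}  B2 = {1, 9}  B3 = {8, 9}  B4 = {2, 9}  B5 = {6, 9}  B6 = {1, 4}  B7 = {5, 6}  B8 = {1, 7}
Tree: B1–B2, B2–B3, B3–B4, B2–B5, B2–B6, B5–B7, B1–B8

Every bag has size at most 2, so the width is 2 − 1 = 1 and tw(G) ≤ 1. Since G has at least one edge (e.g. 1–3), it is not an edgeless graph, so tw(G) ≥ 1. Therefore the treewidth is 1.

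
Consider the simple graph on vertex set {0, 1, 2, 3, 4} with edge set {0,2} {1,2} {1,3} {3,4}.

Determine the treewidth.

A width-1 tree decomposition is:
Bags: B1 = {0, 2}  B2 = {1, 2}  B3 = {1, 3}  B4 = {3, 4}
Tree: B1–B2, B2–B3, B3–B4
Each bag holds 2 vertices, so the decomposition has width 1, which upper-bounds the treewidth. Since G has at least one edge (e.g. 0–2), it is not an edgeless graph, so tw(G) ≥ 1. Hence tw(G) = 1 exactly.

1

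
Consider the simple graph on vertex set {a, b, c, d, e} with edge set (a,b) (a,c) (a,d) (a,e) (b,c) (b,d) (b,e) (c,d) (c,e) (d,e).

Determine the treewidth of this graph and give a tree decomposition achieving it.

With just one bag of size 5, the width is 5 − 1 = 4, so tw(G) ≤ 4. On the other hand G contains the 5-clique {a, b, c, d, e}. A clique must lie in a single bag of any decomposition, so no decomposition can have width below 4. Combining the bounds, tw(G) = 4.

Treewidth 4.
Bags: B1 = {a, b, c, d, e}
Tree: (single bag)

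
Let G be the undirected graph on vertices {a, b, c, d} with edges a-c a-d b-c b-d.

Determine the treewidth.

A width-2 tree decomposition is:
Bags: B1 = {b, c, d}  B2 = {a, c, d}
Tree: B1–B2
Every bag has size at most 3, so the width is 3 − 1 = 2 and tw(G) ≤ 2. Since c–b–d–a–c is a cycle in G, G is not acyclic. Forests are exactly the graphs of treewidth ≤ 1, so tw(G) ≥ 2. Combining the bounds, tw(G) = 2.

2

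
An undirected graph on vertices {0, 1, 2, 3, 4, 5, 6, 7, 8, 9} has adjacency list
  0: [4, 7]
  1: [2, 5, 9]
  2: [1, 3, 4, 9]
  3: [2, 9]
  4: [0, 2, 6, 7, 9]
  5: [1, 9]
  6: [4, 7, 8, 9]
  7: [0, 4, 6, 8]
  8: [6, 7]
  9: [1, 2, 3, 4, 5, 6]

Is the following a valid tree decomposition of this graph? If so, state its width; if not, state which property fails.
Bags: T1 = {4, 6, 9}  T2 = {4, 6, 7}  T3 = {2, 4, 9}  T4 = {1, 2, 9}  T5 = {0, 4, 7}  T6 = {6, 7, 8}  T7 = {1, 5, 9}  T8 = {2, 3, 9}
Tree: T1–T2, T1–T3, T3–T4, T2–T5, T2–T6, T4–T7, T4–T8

Every vertex of G appears in some bag (union = {0, 1, 2, 3, 4, 5, 6, 7, 8, 9}); every edge is covered by a bag; and for each vertex v the set of bags containing v is connected in the bag tree. The decomposition is therefore valid. The largest bag has 3 vertices, so the width is 2.

Yes; width 2.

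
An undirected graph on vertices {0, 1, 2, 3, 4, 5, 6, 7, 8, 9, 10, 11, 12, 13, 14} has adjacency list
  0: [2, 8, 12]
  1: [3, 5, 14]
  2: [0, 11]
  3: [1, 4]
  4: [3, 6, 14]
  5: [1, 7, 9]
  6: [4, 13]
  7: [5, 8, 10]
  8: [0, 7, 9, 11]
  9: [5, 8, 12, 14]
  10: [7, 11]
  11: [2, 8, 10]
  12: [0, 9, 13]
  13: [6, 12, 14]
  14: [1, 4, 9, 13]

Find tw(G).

A width-3 tree decomposition is:
Bags: B1 = {2, 7, 10, 11}  B2 = {2, 7, 8, 11}  B3 = {0, 2, 7, 8}  B4 = {0, 5, 7, 8}  B5 = {0, 5, 8, 9}  B6 = {0, 5, 9, 12}  B7 = {1, 5, 9, 12}  B8 = {1, 9, 12, 14}  B9 = {1, 12, 13, 14}  B10 = {1, 3, 13, 14}  B11 = {3, 4, 13, 14}  B12 = {3, 4, 6, 13}
Tree: B1–B2, B2–B3, B3–B4, B4–B5, B5–B6, B6–B7, B7–B8, B8–B9, B9–B10, B10–B11, B11–B12
Every bag has size at most 4, so the width is 4 − 1 = 3 and tw(G) ≤ 3. For the lower bound: the 4 vertex sets {2,10,11}, {7}, {8}, {0,5,9,12} are disjoint, each induces a connected subgraph, and every pair is joined by at least one edge of G. Contracting each set to a single vertex therefore yields K_{4} as a minor, and since treewidth is minor-monotone, tw(G) ≥ tw(K_{4}) = 3. Hence tw(G) = 3 exactly.

3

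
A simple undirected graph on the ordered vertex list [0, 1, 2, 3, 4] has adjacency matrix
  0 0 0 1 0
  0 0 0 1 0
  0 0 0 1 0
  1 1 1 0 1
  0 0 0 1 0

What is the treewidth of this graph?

1

A width-1 tree decomposition is:
Bags: B1 = {0, 3}  B2 = {1, 3}  B3 = {3, 4}  B4 = {2, 3}
Tree: B1–B2, B2–B3, B2–B4
Each bag holds 2 vertices, so the decomposition has width 1, which upper-bounds the treewidth. Since G has at least one edge (e.g. 0–3), it is not an edgeless graph, so tw(G) ≥ 1. Hence tw(G) = 1 exactly.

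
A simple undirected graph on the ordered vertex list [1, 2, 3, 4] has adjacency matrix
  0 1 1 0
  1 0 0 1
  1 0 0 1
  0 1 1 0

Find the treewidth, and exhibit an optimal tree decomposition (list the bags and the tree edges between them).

Every bag has size at most 3, so the width is 3 − 1 = 2 and tw(G) ≤ 2. The edges 3–4–2–1–3 form a cycle, so G is not a tree and its treewidth is at least 2. The upper and lower bounds meet at 2, so that is the treewidth.

Treewidth 2.
Bags: B1 = {2, 3, 4}  B2 = {1, 2, 3}
Tree: B1–B2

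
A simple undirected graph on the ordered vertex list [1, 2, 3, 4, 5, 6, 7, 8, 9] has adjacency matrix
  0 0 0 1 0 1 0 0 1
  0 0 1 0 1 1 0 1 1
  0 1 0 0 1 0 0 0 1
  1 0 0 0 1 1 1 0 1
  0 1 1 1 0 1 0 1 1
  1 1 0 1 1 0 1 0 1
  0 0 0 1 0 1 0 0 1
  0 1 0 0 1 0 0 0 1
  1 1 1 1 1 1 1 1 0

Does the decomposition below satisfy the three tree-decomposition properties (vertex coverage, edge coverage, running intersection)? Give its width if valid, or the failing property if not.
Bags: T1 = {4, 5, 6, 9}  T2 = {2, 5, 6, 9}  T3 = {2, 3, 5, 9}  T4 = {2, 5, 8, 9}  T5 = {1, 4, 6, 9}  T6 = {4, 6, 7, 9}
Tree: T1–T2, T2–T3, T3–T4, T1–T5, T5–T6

Every vertex of G appears in some bag (union = {1, 2, 3, 4, 5, 6, 7, 8, 9}); every edge is covered by a bag; and for each vertex v the set of bags containing v is connected in the bag tree. The decomposition is therefore valid. The largest bag has 4 vertices, so the width is 3.

Yes; width 3.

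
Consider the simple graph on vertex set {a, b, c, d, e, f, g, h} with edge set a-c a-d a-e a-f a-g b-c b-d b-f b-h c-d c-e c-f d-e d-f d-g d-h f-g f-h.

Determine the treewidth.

3

A width-3 tree decomposition is:
Bags: B1 = {a, c, d, f}  B2 = {b, c, d, f}  B3 = {b, d, f, h}  B4 = {a, c, d, e}  B5 = {a, d, f, g}
Tree: B1–B2, B2–B3, B1–B4, B1–B5
Each bag holds 4 vertices, so the decomposition has width 3, which upper-bounds the treewidth. Conversely, {a, c, d, e} is a clique of size 4, and the vertices of any clique must share a bag in every tree decomposition; so some bag has ≥ 4 vertices and tw(G) ≥ 3. The upper and lower bounds meet at 3, so that is the treewidth.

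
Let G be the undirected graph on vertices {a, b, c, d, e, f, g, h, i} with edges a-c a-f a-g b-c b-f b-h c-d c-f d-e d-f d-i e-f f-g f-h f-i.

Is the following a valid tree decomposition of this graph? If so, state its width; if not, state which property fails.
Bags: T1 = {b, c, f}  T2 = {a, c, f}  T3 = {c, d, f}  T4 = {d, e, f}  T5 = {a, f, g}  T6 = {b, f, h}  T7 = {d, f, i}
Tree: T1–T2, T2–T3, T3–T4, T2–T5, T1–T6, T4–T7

Checking the three conditions: (i) the bags cover all of {a, b, c, d, e, f, g, h, i}; (ii) for each edge, some bag contains both endpoints; (iii) the bags containing any fixed vertex form a subtree. All hold, so the decomposition is valid with width 3 − 1 = 2.

Yes; width 2.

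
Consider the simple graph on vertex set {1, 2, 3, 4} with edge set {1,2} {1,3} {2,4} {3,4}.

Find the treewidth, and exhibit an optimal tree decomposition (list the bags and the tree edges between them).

Treewidth 2.
One optimal decomposition is:
Bags: B1 = {1, 2, 3}  B2 = {2, 3, 4}
Tree: B1–B2

Every bag has size at most 3, so the width is 3 − 1 = 2 and tw(G) ≤ 2. The edges 3–1–2–4–3 form a cycle, so G is not a tree and its treewidth is at least 2. Combining the bounds, tw(G) = 2.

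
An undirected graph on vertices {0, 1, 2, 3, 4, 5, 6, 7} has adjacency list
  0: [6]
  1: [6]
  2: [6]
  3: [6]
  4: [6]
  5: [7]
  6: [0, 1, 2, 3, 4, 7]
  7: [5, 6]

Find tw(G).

A width-1 tree decomposition is:
Bags: B1 = {3, 6}  B2 = {1, 6}  B3 = {6, 7}  B4 = {0, 6}  B5 = {5, 7}  B6 = {2, 6}  B7 = {4, 6}
Tree: B1–B2, B2–B3, B3–B4, B3–B5, B4–B6, B1–B7
Every bag has size at most 2, so the width is 2 − 1 = 1 and tw(G) ≤ 1. Any graph with an edge has treewidth ≥ 1, and G has the edge 3–6. Hence tw(G) = 1 exactly.

1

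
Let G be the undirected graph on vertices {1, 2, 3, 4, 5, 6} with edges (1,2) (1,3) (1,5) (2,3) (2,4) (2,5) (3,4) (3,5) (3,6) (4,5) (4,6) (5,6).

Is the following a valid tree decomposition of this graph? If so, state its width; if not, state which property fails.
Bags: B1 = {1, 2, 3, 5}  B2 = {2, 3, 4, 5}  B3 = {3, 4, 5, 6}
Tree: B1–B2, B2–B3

Yes; width 3.

Checking the three conditions: (i) the bags cover all of {1, 2, 3, 4, 5, 6}; (ii) for each edge, some bag contains both endpoints; (iii) the bags containing any fixed vertex form a subtree. All hold, so the decomposition is valid with width 4 − 1 = 3.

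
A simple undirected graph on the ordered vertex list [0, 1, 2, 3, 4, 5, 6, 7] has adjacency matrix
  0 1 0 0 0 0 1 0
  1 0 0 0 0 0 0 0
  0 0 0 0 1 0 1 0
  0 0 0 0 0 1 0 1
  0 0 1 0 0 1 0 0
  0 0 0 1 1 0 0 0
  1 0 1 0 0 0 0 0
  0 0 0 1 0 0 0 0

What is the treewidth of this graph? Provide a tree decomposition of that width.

The largest bag has 2 vertices, giving width 1; this decomposition certifies tw(G) ≤ 1. G has an edge, so its treewidth is at least 1. Combining the bounds, tw(G) = 1.

Treewidth 1.
Bags: B1 = {0, 1}  B2 = {0, 6}  B3 = {2, 6}  B4 = {2, 4}  B5 = {4, 5}  B6 = {3, 5}  B7 = {3, 7}
Tree: B1–B2, B2–B3, B3–B4, B4–B5, B5–B6, B6–B7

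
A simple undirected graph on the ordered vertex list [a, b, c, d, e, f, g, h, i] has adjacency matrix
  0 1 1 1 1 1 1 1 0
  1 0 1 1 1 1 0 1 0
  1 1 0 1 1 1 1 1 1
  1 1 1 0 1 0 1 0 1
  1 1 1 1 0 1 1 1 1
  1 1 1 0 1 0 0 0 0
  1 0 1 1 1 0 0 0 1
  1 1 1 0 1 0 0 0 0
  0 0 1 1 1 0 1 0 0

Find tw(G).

A width-4 tree decomposition is:
Bags: B1 = {a, b, c, e, h}  B2 = {a, b, c, d, e}  B3 = {a, c, d, e, g}  B4 = {a, b, c, e, f}  B5 = {c, d, e, g, i}
Tree: B1–B2, B2–B3, B1–B4, B3–B5
The largest bag has 5 vertices, giving width 4; this decomposition certifies tw(G) ≤ 4. On the other hand G contains the 5-clique {a, c, d, e, g}. A clique must lie in a single bag of any decomposition, so no decomposition can have width below 4. Therefore the treewidth is 4.

4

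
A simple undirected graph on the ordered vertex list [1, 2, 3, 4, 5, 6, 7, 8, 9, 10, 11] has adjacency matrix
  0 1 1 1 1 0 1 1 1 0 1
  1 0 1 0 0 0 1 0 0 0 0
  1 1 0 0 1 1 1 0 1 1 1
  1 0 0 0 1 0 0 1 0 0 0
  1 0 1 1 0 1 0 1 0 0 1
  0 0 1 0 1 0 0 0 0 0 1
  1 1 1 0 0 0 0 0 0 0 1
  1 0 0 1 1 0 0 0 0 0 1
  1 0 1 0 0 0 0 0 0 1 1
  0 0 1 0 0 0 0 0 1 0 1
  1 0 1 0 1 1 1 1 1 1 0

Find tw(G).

3

A width-3 tree decomposition is:
Bags: B1 = {1, 3, 7, 11}  B2 = {1, 3, 5, 11}  B3 = {3, 5, 6, 11}  B4 = {1, 3, 9, 11}  B5 = {3, 9, 10, 11}  B6 = {1, 5, 8, 11}  B7 = {1, 4, 5, 8}  B8 = {1, 2, 3, 7}
Tree: B1–B2, B2–B3, B1–B4, B4–B5, B2–B6, B6–B7, B1–B8
The largest bag has 4 vertices, giving width 3; this decomposition certifies tw(G) ≤ 3. Conversely, {1, 5, 8, 11} is a clique of size 4, and the vertices of any clique must share a bag in every tree decomposition; so some bag has ≥ 4 vertices and tw(G) ≥ 3. Therefore the treewidth is 3.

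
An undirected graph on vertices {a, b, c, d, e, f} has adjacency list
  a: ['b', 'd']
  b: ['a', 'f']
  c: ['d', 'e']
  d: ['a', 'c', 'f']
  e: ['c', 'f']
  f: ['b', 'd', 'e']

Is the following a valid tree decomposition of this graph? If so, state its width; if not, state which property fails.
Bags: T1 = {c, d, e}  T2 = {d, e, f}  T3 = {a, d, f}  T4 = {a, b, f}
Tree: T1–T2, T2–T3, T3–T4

Every vertex of G appears in some bag (union = {a, b, c, d, e, f}); every edge is covered by a bag; and for each vertex v the set of bags containing v is connected in the bag tree. The decomposition is therefore valid. The largest bag has 3 vertices, so the width is 2.

Yes; width 2.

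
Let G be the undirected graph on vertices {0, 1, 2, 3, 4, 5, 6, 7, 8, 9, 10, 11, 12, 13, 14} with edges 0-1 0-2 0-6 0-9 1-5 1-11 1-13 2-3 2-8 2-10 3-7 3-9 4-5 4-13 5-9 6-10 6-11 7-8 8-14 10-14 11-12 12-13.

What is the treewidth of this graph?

3

A width-3 tree decomposition is:
Bags: B1 = {7, 8, 10, 14}  B2 = {2, 7, 8, 10}  B3 = {2, 3, 7, 10}  B4 = {2, 3, 6, 10}  B5 = {0, 2, 3, 6}  B6 = {0, 3, 6, 9}  B7 = {0, 6, 9, 11}  B8 = {0, 1, 9, 11}  B9 = {1, 5, 9, 11}  B10 = {1, 5, 11, 12}  B11 = {1, 5, 12, 13}  B12 = {4, 5, 12, 13}
Tree: B1–B2, B2–B3, B3–B4, B4–B5, B5–B6, B6–B7, B7–B8, B8–B9, B9–B10, B10–B11, B11–B12
The largest bag has 4 vertices, giving width 3; this decomposition certifies tw(G) ≤ 3. For the lower bound: the 4 vertex sets {7,8,14}, {10}, {2}, {0,3,6,9} are disjoint, each induces a connected subgraph, and every pair is joined by at least one edge of G. Contracting each set to a single vertex therefore yields K_{4} as a minor, and since treewidth is minor-monotone, tw(G) ≥ tw(K_{4}) = 3. The upper and lower bounds meet at 3, so that is the treewidth.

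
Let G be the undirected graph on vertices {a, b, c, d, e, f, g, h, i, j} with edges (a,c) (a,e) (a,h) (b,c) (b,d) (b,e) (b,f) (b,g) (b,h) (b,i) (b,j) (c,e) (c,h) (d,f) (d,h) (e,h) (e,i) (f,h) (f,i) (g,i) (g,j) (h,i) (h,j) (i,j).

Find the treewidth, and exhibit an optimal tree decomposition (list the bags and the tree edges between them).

The largest bag has 4 vertices, giving width 3; this decomposition certifies tw(G) ≤ 3. Conversely, {b, g, i, j} is a clique of size 4, and the vertices of any clique must share a bag in every tree decomposition; so some bag has ≥ 4 vertices and tw(G) ≥ 3. The upper and lower bounds meet at 3, so that is the treewidth.

Treewidth 3.
One optimal decomposition is:
Bags: B1 = {b, h, i, j}  B2 = {b, e, h, i}  B3 = {b, f, h, i}  B4 = {b, c, e, h}  B5 = {b, d, f, h}  B6 = {a, c, e, h}  B7 = {b, g, i, j}
Tree: B1–B2, B2–B3, B2–B4, B3–B5, B4–B6, B1–B7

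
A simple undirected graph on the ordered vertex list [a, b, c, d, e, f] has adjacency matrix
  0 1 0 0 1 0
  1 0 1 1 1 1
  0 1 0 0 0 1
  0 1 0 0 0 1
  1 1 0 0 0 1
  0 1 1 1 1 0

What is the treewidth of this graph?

A width-2 tree decomposition is:
Bags: B1 = {b, e, f}  B2 = {b, c, f}  B3 = {b, d, f}  B4 = {a, b, e}
Tree: B1–B2, B1–B3, B1–B4
The largest bag has 3 vertices, giving width 2; this decomposition certifies tw(G) ≤ 2. For the lower bound, the 3 vertices {a, b, e} are pairwise adjacent, and any tree decomposition puts a clique entirely inside one bag — forcing width ≥ 2. Hence tw(G) = 2 exactly.

2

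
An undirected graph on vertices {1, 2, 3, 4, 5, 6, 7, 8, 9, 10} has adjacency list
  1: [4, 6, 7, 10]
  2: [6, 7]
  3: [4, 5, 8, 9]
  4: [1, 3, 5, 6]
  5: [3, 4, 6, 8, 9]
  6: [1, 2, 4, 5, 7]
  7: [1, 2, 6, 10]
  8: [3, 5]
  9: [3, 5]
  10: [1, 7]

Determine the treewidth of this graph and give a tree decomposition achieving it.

Every bag has size at most 3, so the width is 3 − 1 = 2 and tw(G) ≤ 2. For the lower bound, the 3 vertices {1, 7, 10} are pairwise adjacent, and any tree decomposition puts a clique entirely inside one bag — forcing width ≥ 2. Combining the bounds, tw(G) = 2.

Treewidth 2.
One optimal decomposition is:
Bags: B1 = {1, 4, 6}  B2 = {1, 6, 7}  B3 = {4, 5, 6}  B4 = {1, 7, 10}  B5 = {3, 4, 5}  B6 = {2, 6, 7}  B7 = {3, 5, 9}  B8 = {3, 5, 8}
Tree: B1–B2, B1–B3, B2–B4, B3–B5, B2–B6, B5–B7, B7–B8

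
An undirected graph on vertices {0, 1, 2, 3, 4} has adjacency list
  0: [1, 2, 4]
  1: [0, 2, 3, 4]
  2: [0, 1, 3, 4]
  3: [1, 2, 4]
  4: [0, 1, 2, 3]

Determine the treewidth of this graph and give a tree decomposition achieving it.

The largest bag has 4 vertices, giving width 3; this decomposition certifies tw(G) ≤ 3. On the other hand G contains the 4-clique {0, 1, 2, 4}. A clique must lie in a single bag of any decomposition, so no decomposition can have width below 3. The upper and lower bounds meet at 3, so that is the treewidth.

Treewidth 3.
Bags: B1 = {0, 1, 2, 4}  B2 = {1, 2, 3, 4}
Tree: B1–B2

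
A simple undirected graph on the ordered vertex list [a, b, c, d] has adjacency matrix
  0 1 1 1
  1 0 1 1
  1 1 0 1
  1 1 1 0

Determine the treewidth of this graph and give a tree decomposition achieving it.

A single bag containing all 4 vertices is trivially a valid decomposition of width 3. Conversely, {a, b, c, d} is a clique of size 4, and the vertices of any clique must share a bag in every tree decomposition; so some bag has ≥ 4 vertices and tw(G) ≥ 3. Therefore the treewidth is 3.

Treewidth 3.
One optimal decomposition is:
Bags: B1 = {a, b, c, d}
Tree: (single bag)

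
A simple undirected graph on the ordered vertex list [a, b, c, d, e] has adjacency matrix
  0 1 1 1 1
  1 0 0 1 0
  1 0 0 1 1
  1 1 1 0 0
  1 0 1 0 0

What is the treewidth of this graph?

A width-2 tree decomposition is:
Bags: B1 = {a, b, d}  B2 = {a, c, d}  B3 = {a, c, e}
Tree: B1–B2, B2–B3
Every bag has size at most 3, so the width is 3 − 1 = 2 and tw(G) ≤ 2. For the lower bound, the 3 vertices {a, c, d} are pairwise adjacent, and any tree decomposition puts a clique entirely inside one bag — forcing width ≥ 2. Hence tw(G) = 2 exactly.

2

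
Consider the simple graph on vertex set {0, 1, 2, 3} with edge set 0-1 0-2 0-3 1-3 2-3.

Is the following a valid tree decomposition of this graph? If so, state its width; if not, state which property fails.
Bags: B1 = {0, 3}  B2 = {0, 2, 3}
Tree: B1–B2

No — vertex 1 appears in no bag.

A tree decomposition must satisfy three properties: every vertex lies in some bag; for every edge, both endpoints lie together in some bag; and for every vertex, the bags containing it form a connected subtree. Here vertex 1 appears in no bag, so the decomposition is invalid.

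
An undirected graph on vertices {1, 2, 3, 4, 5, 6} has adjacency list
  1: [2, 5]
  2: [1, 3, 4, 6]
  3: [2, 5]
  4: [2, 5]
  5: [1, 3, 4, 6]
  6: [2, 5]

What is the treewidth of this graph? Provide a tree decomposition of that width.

Treewidth 2.
Bags: B1 = {2, 5, 6}  B2 = {2, 4, 5}  B3 = {2, 3, 5}  B4 = {1, 2, 5}
Tree: B1–B2, B2–B3, B3–B4

Every bag has size at most 3, so the width is 3 − 1 = 2 and tw(G) ≤ 2. Since 6–5–4–2–6 is a cycle in G, G is not acyclic. Forests are exactly the graphs of treewidth ≤ 1, so tw(G) ≥ 2. Combining the bounds, tw(G) = 2.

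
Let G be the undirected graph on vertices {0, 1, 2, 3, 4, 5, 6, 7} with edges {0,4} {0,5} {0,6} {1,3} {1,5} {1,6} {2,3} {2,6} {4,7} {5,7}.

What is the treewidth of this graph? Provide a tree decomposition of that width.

Every bag has size at most 3, so the width is 3 − 1 = 2 and tw(G) ≤ 2. For the lower bound, G contains the cycle 3–2–6–1–3, so G is not a forest; only forests have treewidth ≤ 1, hence tw(G) ≥ 2. Combining the bounds, tw(G) = 2.

Treewidth 2.
One optimal decomposition is:
Bags: B1 = {1, 2, 3}  B2 = {1, 2, 6}  B3 = {1, 5, 6}  B4 = {0, 5, 6}  B5 = {0, 5, 7}  B6 = {0, 4, 7}
Tree: B1–B2, B2–B3, B3–B4, B4–B5, B5–B6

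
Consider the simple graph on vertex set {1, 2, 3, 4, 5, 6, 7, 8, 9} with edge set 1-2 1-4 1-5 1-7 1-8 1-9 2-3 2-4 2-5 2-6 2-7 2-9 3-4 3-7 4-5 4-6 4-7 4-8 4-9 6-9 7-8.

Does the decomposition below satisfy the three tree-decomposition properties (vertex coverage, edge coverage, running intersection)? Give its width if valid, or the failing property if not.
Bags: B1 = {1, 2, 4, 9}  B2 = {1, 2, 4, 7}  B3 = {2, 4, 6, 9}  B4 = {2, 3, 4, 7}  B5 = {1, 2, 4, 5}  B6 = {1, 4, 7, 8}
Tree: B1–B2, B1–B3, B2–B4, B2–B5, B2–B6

Yes; width 3.

Checking the three conditions: (i) the bags cover all of {1, 2, 3, 4, 5, 6, 7, 8, 9}; (ii) for each edge, some bag contains both endpoints; (iii) the bags containing any fixed vertex form a subtree. All hold, so the decomposition is valid with width 4 − 1 = 3.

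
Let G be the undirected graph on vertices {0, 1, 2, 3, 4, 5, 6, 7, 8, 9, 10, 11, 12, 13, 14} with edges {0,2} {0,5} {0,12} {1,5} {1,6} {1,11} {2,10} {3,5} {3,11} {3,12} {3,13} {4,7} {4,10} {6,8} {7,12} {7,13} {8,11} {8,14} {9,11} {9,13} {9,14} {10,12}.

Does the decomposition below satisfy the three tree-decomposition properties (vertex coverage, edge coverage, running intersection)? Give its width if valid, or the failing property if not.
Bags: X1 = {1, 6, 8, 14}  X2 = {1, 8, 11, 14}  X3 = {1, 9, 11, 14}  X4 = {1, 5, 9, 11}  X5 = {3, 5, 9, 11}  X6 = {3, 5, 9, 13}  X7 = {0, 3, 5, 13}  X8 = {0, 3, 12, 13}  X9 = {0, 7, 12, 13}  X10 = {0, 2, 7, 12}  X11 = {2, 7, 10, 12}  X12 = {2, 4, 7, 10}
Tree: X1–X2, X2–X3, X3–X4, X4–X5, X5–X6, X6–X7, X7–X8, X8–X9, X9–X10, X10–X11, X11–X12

Yes; width 3.

Every vertex of G appears in some bag (union = {0, 1, 2, 3, 4, 5, 6, 7, 8, 9, 10, 11, 12, 13, 14}); every edge is covered by a bag; and for each vertex v the set of bags containing v is connected in the bag tree. The decomposition is therefore valid. The largest bag has 4 vertices, so the width is 3.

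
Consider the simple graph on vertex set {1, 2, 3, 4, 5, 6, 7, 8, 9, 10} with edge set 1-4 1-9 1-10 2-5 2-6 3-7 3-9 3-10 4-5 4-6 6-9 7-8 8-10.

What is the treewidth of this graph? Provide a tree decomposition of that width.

Every bag has size at most 3, so the width is 3 − 1 = 2 and tw(G) ≤ 2. The edges 8–7–3–10–8 form a cycle, so G is not a tree and its treewidth is at least 2. The upper and lower bounds meet at 2, so that is the treewidth.

Treewidth 2.
Bags: B1 = {7, 8, 10}  B2 = {3, 7, 10}  B3 = {1, 3, 10}  B4 = {1, 3, 9}  B5 = {1, 4, 9}  B6 = {4, 6, 9}  B7 = {4, 5, 6}  B8 = {2, 5, 6}
Tree: B1–B2, B2–B3, B3–B4, B4–B5, B5–B6, B6–B7, B7–B8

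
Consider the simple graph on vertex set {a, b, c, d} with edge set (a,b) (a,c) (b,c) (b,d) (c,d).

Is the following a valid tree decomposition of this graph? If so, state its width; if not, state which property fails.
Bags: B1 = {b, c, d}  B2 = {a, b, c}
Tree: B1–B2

Checking the three conditions: (i) the bags cover all of {a, b, c, d}; (ii) for each edge, some bag contains both endpoints; (iii) the bags containing any fixed vertex form a subtree. All hold, so the decomposition is valid with width 3 − 1 = 2.

Yes; width 2.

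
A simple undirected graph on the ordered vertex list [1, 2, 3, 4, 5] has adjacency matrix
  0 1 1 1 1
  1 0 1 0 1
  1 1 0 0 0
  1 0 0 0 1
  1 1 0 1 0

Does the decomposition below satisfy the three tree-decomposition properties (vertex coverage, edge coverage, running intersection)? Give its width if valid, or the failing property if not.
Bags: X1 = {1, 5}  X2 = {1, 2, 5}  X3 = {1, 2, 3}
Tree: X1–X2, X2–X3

No — vertex 4 appears in no bag.

A tree decomposition must satisfy three properties: every vertex lies in some bag; for every edge, both endpoints lie together in some bag; and for every vertex, the bags containing it form a connected subtree. Here vertex 4 appears in no bag, so the decomposition is invalid.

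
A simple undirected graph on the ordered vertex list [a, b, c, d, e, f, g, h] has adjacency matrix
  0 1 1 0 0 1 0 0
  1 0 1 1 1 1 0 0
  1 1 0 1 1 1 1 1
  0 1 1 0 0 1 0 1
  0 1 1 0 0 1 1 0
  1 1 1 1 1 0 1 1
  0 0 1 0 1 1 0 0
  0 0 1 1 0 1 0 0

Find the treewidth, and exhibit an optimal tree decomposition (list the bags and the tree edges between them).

Every bag has size at most 4, so the width is 4 − 1 = 3 and tw(G) ≤ 3. Conversely, {c, e, f, g} is a clique of size 4, and the vertices of any clique must share a bag in every tree decomposition; so some bag has ≥ 4 vertices and tw(G) ≥ 3. The upper and lower bounds meet at 3, so that is the treewidth.

Treewidth 3.
One optimal decomposition is:
Bags: B1 = {b, c, d, f}  B2 = {a, b, c, f}  B3 = {b, c, e, f}  B4 = {c, e, f, g}  B5 = {c, d, f, h}
Tree: B1–B2, B2–B3, B3–B4, B1–B5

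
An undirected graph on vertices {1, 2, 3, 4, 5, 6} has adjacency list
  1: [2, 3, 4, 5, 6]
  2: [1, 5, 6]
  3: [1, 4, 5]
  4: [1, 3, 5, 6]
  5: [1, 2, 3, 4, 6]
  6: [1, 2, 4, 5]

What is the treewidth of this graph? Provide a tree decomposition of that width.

The largest bag has 4 vertices, giving width 3; this decomposition certifies tw(G) ≤ 3. On the other hand G contains the 4-clique {1, 2, 5, 6}. A clique must lie in a single bag of any decomposition, so no decomposition can have width below 3. Combining the bounds, tw(G) = 3.

Treewidth 3.
One such decomposition:
Bags: B1 = {1, 4, 5, 6}  B2 = {1, 2, 5, 6}  B3 = {1, 3, 4, 5}
Tree: B1–B2, B1–B3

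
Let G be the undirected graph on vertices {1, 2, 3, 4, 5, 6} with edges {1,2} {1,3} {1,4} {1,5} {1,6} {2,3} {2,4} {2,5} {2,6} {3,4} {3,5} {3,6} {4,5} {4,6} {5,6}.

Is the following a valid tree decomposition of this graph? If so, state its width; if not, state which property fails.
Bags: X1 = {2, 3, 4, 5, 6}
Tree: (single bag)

No — vertex 1 appears in no bag.

A tree decomposition must satisfy three properties: every vertex lies in some bag; for every edge, both endpoints lie together in some bag; and for every vertex, the bags containing it form a connected subtree. Here vertex 1 appears in no bag, so the decomposition is invalid.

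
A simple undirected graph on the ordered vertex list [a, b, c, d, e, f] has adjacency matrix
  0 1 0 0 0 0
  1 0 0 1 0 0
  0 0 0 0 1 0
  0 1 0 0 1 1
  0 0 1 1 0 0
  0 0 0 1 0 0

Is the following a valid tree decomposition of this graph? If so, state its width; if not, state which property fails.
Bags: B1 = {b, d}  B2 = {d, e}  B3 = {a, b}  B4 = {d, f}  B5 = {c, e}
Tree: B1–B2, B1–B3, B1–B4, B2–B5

Checking the three conditions: (i) the bags cover all of {a, b, c, d, e, f}; (ii) for each edge, some bag contains both endpoints; (iii) the bags containing any fixed vertex form a subtree. All hold, so the decomposition is valid with width 2 − 1 = 1.

Yes; width 1.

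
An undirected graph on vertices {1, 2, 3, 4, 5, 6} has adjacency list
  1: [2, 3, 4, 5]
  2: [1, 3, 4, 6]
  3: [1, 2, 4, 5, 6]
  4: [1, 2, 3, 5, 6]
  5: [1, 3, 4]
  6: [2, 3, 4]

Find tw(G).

A width-3 tree decomposition is:
Bags: B1 = {1, 2, 3, 4}  B2 = {2, 3, 4, 6}  B3 = {1, 3, 4, 5}
Tree: B1–B2, B1–B3
Every bag has size at most 4, so the width is 4 − 1 = 3 and tw(G) ≤ 3. On the other hand G contains the 4-clique {1, 2, 3, 4}. A clique must lie in a single bag of any decomposition, so no decomposition can have width below 3. Combining the bounds, tw(G) = 3.

3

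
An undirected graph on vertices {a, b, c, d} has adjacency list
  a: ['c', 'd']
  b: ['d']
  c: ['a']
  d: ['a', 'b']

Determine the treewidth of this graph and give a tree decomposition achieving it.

Treewidth 1.
One optimal decomposition is:
Bags: B1 = {b, d}  B2 = {a, d}  B3 = {a, c}
Tree: B1–B2, B2–B3

Every bag has size at most 2, so the width is 2 − 1 = 1 and tw(G) ≤ 1. G has an edge, so its treewidth is at least 1. The upper and lower bounds meet at 1, so that is the treewidth.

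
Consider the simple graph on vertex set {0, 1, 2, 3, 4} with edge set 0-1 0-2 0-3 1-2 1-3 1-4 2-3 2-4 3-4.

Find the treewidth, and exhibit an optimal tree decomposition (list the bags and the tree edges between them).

Each bag holds 4 vertices, so the decomposition has width 3, which upper-bounds the treewidth. Conversely, {0, 1, 2, 3} is a clique of size 4, and the vertices of any clique must share a bag in every tree decomposition; so some bag has ≥ 4 vertices and tw(G) ≥ 3. The upper and lower bounds meet at 3, so that is the treewidth.

Treewidth 3.
One optimal decomposition is:
Bags: B1 = {0, 1, 2, 3}  B2 = {1, 2, 3, 4}
Tree: B1–B2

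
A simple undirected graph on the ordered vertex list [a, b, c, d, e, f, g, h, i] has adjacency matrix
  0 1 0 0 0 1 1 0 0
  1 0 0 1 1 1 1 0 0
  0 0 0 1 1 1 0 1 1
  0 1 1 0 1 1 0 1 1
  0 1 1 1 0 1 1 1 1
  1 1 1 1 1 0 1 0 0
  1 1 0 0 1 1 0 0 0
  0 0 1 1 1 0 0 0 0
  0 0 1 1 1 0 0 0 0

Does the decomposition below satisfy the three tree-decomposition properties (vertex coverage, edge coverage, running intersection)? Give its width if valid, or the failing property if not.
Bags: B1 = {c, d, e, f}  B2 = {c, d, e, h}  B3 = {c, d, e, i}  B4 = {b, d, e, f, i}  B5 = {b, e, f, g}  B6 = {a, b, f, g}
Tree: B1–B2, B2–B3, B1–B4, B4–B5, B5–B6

No — bags containing vertex i are not connected in the tree.

A tree decomposition must satisfy three properties: every vertex lies in some bag; for every edge, both endpoints lie together in some bag; and for every vertex, the bags containing it form a connected subtree. Here bags containing vertex i are not connected in the tree, so the decomposition is invalid.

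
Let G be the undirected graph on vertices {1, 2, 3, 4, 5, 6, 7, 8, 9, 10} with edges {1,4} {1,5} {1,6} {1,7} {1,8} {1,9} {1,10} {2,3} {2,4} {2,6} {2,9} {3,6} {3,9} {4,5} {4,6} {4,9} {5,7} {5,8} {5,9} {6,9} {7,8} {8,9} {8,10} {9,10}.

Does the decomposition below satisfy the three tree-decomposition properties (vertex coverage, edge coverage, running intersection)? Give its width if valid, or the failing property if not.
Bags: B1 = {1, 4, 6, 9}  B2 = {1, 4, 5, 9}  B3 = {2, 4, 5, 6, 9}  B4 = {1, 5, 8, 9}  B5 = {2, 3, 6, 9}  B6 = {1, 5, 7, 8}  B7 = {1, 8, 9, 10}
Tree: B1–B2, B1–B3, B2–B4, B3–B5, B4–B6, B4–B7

A tree decomposition must satisfy three properties: every vertex lies in some bag; for every edge, both endpoints lie together in some bag; and for every vertex, the bags containing it form a connected subtree. Here bags containing vertex 5 are not connected in the tree, so the decomposition is invalid.

No — bags containing vertex 5 are not connected in the tree.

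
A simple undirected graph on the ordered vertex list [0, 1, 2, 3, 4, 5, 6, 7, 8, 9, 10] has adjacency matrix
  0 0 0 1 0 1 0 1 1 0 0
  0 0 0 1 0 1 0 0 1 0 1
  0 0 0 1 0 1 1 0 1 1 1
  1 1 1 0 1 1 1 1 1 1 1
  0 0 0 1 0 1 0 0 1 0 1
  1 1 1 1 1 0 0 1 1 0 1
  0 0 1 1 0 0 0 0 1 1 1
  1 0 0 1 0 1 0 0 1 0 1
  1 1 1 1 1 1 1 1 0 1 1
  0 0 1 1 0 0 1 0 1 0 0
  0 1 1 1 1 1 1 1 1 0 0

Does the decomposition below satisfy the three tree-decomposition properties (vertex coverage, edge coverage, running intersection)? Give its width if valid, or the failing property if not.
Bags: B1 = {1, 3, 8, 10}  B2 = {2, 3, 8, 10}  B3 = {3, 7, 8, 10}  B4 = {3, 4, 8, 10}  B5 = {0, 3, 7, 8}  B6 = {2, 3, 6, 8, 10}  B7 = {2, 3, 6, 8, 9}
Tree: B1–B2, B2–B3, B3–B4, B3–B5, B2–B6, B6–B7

A tree decomposition must satisfy three properties: every vertex lies in some bag; for every edge, both endpoints lie together in some bag; and for every vertex, the bags containing it form a connected subtree. Here vertex 5 appears in no bag, so the decomposition is invalid.

No — vertex 5 appears in no bag.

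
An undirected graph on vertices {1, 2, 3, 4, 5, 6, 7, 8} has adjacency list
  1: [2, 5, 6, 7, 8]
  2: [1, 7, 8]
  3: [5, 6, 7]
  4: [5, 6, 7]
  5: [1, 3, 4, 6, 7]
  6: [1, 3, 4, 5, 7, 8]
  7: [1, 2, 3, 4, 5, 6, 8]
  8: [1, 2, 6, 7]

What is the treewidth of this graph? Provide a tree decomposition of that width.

Each bag holds 4 vertices, so the decomposition has width 3, which upper-bounds the treewidth. For the lower bound, the 4 vertices {1, 2, 7, 8} are pairwise adjacent, and any tree decomposition puts a clique entirely inside one bag — forcing width ≥ 3. Hence tw(G) = 3 exactly.

Treewidth 3.
One optimal decomposition is:
Bags: B1 = {1, 5, 6, 7}  B2 = {4, 5, 6, 7}  B3 = {1, 6, 7, 8}  B4 = {3, 5, 6, 7}  B5 = {1, 2, 7, 8}
Tree: B1–B2, B1–B3, B1–B4, B3–B5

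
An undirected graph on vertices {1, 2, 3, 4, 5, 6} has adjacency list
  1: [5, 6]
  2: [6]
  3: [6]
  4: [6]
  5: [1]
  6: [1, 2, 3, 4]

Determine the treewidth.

1

A width-1 tree decomposition is:
Bags: B1 = {2, 6}  B2 = {1, 6}  B3 = {4, 6}  B4 = {3, 6}  B5 = {1, 5}
Tree: B1–B2, B2–B3, B3–B4, B2–B5
The largest bag has 2 vertices, giving width 1; this decomposition certifies tw(G) ≤ 1. Since G has at least one edge (e.g. 6–2), it is not an edgeless graph, so tw(G) ≥ 1. Combining the bounds, tw(G) = 1.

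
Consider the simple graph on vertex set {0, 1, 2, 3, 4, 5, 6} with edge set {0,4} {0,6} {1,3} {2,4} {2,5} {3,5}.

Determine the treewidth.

1

A width-1 tree decomposition is:
Bags: B1 = {0, 6}  B2 = {0, 4}  B3 = {2, 4}  B4 = {2, 5}  B5 = {3, 5}  B6 = {1, 3}
Tree: B1–B2, B2–B3, B3–B4, B4–B5, B5–B6
Each bag holds 2 vertices, so the decomposition has width 1, which upper-bounds the treewidth. G has an edge, so its treewidth is at least 1. Therefore the treewidth is 1.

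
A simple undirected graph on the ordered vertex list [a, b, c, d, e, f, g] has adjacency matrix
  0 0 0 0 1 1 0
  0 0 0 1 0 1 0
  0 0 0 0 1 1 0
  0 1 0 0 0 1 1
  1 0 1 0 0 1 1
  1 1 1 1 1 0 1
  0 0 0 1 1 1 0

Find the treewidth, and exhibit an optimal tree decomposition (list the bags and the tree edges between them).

The largest bag has 3 vertices, giving width 2; this decomposition certifies tw(G) ≤ 2. For the lower bound, the 3 vertices {d, f, g} are pairwise adjacent, and any tree decomposition puts a clique entirely inside one bag — forcing width ≥ 2. Combining the bounds, tw(G) = 2.

Treewidth 2.
One optimal decomposition is:
Bags: B1 = {b, d, f}  B2 = {d, f, g}  B3 = {e, f, g}  B4 = {c, e, f}  B5 = {a, e, f}
Tree: B1–B2, B2–B3, B3–B4, B4–B5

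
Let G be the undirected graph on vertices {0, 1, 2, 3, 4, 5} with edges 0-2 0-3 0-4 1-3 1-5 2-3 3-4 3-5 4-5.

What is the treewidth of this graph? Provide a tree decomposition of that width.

Every bag has size at most 3, so the width is 3 − 1 = 2 and tw(G) ≤ 2. For the lower bound, the 3 vertices {0, 2, 3} are pairwise adjacent, and any tree decomposition puts a clique entirely inside one bag — forcing width ≥ 2. Hence tw(G) = 2 exactly.

Treewidth 2.
One optimal decomposition is:
Bags: B1 = {0, 2, 3}  B2 = {0, 3, 4}  B3 = {3, 4, 5}  B4 = {1, 3, 5}
Tree: B1–B2, B2–B3, B3–B4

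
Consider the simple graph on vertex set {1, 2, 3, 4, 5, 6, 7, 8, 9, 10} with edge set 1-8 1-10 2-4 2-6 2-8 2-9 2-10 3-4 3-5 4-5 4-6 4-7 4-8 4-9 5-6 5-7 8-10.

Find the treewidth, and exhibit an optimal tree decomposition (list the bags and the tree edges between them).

Treewidth 2.
Bags: B1 = {2, 4, 6}  B2 = {2, 4, 8}  B3 = {2, 4, 9}  B4 = {2, 8, 10}  B5 = {1, 8, 10}  B6 = {4, 5, 6}  B7 = {4, 5, 7}  B8 = {3, 4, 5}
Tree: B1–B2, B2–B3, B2–B4, B4–B5, B1–B6, B6–B7, B7–B8

Every bag has size at most 3, so the width is 3 − 1 = 2 and tw(G) ≤ 2. On the other hand G contains the 3-clique {1, 8, 10}. A clique must lie in a single bag of any decomposition, so no decomposition can have width below 2. Hence tw(G) = 2 exactly.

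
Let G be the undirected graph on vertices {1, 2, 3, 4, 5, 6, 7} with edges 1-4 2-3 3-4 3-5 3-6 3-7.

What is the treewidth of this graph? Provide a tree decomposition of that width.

Each bag holds 2 vertices, so the decomposition has width 1, which upper-bounds the treewidth. Since G has at least one edge (e.g. 6–3), it is not an edgeless graph, so tw(G) ≥ 1. Combining the bounds, tw(G) = 1.

Treewidth 1.
One optimal decomposition is:
Bags: B1 = {3, 6}  B2 = {3, 4}  B3 = {3, 7}  B4 = {1, 4}  B5 = {2, 3}  B6 = {3, 5}
Tree: B1–B2, B1–B3, B2–B4, B3–B5, B3–B6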